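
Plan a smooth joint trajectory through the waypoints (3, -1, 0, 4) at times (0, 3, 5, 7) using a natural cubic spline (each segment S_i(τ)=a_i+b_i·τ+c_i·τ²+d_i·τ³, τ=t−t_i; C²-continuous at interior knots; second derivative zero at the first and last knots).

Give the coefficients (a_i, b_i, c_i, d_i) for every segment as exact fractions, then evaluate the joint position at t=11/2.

Δ: Δ0=-4/3, Δ1=1/2, Δ2=2
row 1: diag=10, rhs=11; c'=1/5, d'=11/10
row 2: denom=8−2·1/5=38/5; d'=(9−2·11/10)/(38/5)=17/19
back: M2=17/19
back: M1=11/10−1/5·17/19=35/38
M: M0=0, M1=35/38, M2=17/19, M3=0
seg 0: a=3, c=M0/2=0, d=(M1−M0)/(6·3)=35/684, b=Δ0−h0·(2M0+M1)/6=-409/228
seg 1: a=-1, c=M1/2=35/76, d=(M2−M1)/(6·2)=-1/456, b=Δ1−h1·(2M1+M2)/6=-47/114
seg 2: a=0, c=M2/2=17/38, d=(M3−M2)/(6·2)=-17/228, b=Δ2−h2·(2M2+M3)/6=80/57
t_q=11/2 → seg 2, τ=1/2; S=0+80/57·τ+17/38·τ²+-17/228·τ³=489/608

  seg 0: a=3 b=-409/228 c=0 d=35/684
  seg 1: a=-1 b=-47/114 c=35/76 d=-1/456
  seg 2: a=0 b=80/57 c=17/38 d=-17/228
S(11/2) = 489/608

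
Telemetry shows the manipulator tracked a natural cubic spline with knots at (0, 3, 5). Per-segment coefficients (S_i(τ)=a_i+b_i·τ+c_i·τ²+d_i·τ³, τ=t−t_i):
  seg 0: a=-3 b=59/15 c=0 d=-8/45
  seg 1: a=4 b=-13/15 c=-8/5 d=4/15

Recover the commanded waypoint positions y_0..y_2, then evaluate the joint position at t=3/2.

y_0=-3 y_1=4 y_2=-2
S(3/2) = 23/10

y_0 = S_0(0) = a_0 = -3
y_1 = S_1(0) = a_1 = 4
y_2 = S_1(2) = -2
t_q=3/2 is in segment 0 (τ=3/2); S_0(τ)=23/10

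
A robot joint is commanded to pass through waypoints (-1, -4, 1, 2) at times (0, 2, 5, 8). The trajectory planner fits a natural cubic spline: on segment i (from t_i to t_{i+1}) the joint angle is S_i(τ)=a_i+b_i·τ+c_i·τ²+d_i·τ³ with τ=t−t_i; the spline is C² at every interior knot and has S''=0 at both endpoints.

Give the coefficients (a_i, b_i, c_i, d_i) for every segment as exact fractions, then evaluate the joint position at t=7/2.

  seg 0: a=-1 b=-167/74 c=0 d=7/37
  seg 1: a=-4 b=1/74 c=42/37 d=-389/1998
  seg 2: a=1 b=58/37 c=-137/222 d=137/1998
S(7/2) = -1233/592

Δ: Δ0=-3/2, Δ1=5/3, Δ2=1/3
row 1: diag=10, rhs=19; c'=3/10, d'=19/10
row 2: denom=12−3·3/10=111/10; d'=(-8−3·19/10)/(111/10)=-137/111
back: M2=-137/111
back: M1=19/10−3/10·-137/111=84/37
M: M0=0, M1=84/37, M2=-137/111, M3=0
seg 0: a=-1, c=M0/2=0, d=(M1−M0)/(6·2)=7/37, b=Δ0−h0·(2M0+M1)/6=-167/74
seg 1: a=-4, c=M1/2=42/37, d=(M2−M1)/(6·3)=-389/1998, b=Δ1−h1·(2M1+M2)/6=1/74
seg 2: a=1, c=M2/2=-137/222, d=(M3−M2)/(6·3)=137/1998, b=Δ2−h2·(2M2+M3)/6=58/37
t_q=7/2 → seg 1, τ=3/2; S=-4+1/74·τ+42/37·τ²+-389/1998·τ³=-1233/592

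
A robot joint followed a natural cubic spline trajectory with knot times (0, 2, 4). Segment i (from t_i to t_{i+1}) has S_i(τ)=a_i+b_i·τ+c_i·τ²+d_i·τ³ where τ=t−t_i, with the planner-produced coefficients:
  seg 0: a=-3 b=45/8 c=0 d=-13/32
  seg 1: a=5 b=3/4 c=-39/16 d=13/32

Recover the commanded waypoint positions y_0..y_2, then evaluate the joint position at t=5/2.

y_0=-3 y_1=5 y_2=0
S(5/2) = 1233/256

y_0 = S_0(0) = a_0 = -3
y_1 = S_1(0) = a_1 = 5
y_2 = S_1(2) = 0
t_q=5/2 is in segment 1 (τ=1/2); S_1(τ)=1233/256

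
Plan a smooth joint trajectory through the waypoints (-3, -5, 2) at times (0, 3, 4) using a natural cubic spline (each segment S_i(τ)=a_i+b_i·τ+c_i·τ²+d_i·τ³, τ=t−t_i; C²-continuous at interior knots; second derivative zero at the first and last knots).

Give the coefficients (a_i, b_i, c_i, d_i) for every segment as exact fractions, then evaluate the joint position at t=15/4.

  seg 0: a=-3 b=-85/24 c=0 d=23/72
  seg 1: a=-5 b=61/12 c=23/8 d=-23/24
S(15/4) = 13/512

Δ: Δ0=-2/3, Δ1=7
row 1: diag=8, rhs=46; c'=1/8, d'=23/4
back: M1=23/4
M: M0=0, M1=23/4, M2=0
seg 0: a=-3, c=M0/2=0, d=(M1−M0)/(6·3)=23/72, b=Δ0−h0·(2M0+M1)/6=-85/24
seg 1: a=-5, c=M1/2=23/8, d=(M2−M1)/(6·1)=-23/24, b=Δ1−h1·(2M1+M2)/6=61/12
t_q=15/4 → seg 1, τ=3/4; S=-5+61/12·τ+23/8·τ²+-23/24·τ³=13/512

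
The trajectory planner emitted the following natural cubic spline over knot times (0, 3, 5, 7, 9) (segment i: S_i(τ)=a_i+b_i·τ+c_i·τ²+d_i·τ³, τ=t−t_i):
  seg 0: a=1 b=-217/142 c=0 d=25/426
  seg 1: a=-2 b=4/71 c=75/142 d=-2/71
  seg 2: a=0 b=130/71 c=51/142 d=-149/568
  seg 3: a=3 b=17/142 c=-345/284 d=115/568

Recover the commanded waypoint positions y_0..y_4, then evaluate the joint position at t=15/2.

y_0=1 y_1=-2 y_2=0 y_3=3 y_4=0
S(15/2) = 12639/4544

y_0 = S_0(0) = a_0 = 1
y_1 = S_1(0) = a_1 = -2
y_2 = S_2(0) = a_2 = 0
y_3 = S_3(0) = a_3 = 3
y_4 = S_3(2) = 0
t_q=15/2 is in segment 3 (τ=1/2); S_3(τ)=12639/4544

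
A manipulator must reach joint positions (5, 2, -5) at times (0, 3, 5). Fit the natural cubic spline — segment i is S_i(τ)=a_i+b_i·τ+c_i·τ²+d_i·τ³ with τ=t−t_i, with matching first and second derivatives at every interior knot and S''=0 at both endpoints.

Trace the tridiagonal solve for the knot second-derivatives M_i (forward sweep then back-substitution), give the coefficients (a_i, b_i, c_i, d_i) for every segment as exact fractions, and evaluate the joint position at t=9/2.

Δ: Δ0=-1, Δ1=-7/2
row 1: diag=10, rhs=-15; c'=1/5, d'=-3/2
back: M1=-3/2
M: M0=0, M1=-3/2, M2=0
seg 0: a=5, c=M0/2=0, d=(M1−M0)/(6·3)=-1/12, b=Δ0−h0·(2M0+M1)/6=-1/4
seg 1: a=2, c=M1/2=-3/4, d=(M2−M1)/(6·2)=1/8, b=Δ1−h1·(2M1+M2)/6=-5/2
t_q=9/2 → seg 1, τ=3/2; S=2+-5/2·τ+-3/4·τ²+1/8·τ³=-193/64

  seg 0: a=5 b=-1/4 c=0 d=-1/12
  seg 1: a=2 b=-5/2 c=-3/4 d=1/8
S(9/2) = -193/64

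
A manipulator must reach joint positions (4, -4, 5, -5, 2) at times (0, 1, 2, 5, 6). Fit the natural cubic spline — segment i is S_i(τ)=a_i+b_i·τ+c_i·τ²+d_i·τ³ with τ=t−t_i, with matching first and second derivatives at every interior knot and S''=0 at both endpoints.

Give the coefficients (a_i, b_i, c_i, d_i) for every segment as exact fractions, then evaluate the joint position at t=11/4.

Δ: Δ0=-8, Δ1=9, Δ2=-10/3, Δ3=7
row 1: diag=4, rhs=102; c'=1/4, d'=51/2
row 2: denom=8−1·1/4=31/4; d'=(-74−1·51/2)/(31/4)=-398/31
row 3: denom=8−3·12/31=212/31; d'=(62−3·-398/31)/(212/31)=779/53
back: M3=779/53
back: M2=-398/31−12/31·779/53=-982/53
back: M1=51/2−1/4·-982/53=1597/53
M: M0=0, M1=1597/53, M2=-982/53, M3=779/53, M4=0
seg 0: a=4, c=M0/2=0, d=(M1−M0)/(6·1)=1597/318, b=Δ0−h0·(2M0+M1)/6=-4141/318
seg 1: a=-4, c=M1/2=1597/106, d=(M2−M1)/(6·1)=-2579/318, b=Δ1−h1·(2M1+M2)/6=325/159
seg 2: a=5, c=M2/2=-491/53, d=(M3−M2)/(6·3)=587/318, b=Δ2−h2·(2M2+M3)/6=2495/318
seg 3: a=-5, c=M3/2=779/106, d=(M4−M3)/(6·1)=-779/318, b=Δ3−h3·(2M3+M4)/6=334/159
t_q=11/4 → seg 2, τ=3/4; S=5+2495/318·τ+-491/53·τ²+587/318·τ³=43771/6784

  seg 0: a=4 b=-4141/318 c=0 d=1597/318
  seg 1: a=-4 b=325/159 c=1597/106 d=-2579/318
  seg 2: a=5 b=2495/318 c=-491/53 d=587/318
  seg 3: a=-5 b=334/159 c=779/106 d=-779/318
S(11/4) = 43771/6784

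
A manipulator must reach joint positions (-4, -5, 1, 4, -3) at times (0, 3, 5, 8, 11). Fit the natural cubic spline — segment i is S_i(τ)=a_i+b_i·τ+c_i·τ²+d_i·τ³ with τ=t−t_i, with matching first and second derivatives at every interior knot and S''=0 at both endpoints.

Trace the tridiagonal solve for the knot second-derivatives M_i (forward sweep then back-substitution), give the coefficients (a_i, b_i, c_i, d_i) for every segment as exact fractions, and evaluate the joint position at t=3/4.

  seg 0: a=-4 b=-86/59 c=0 d=199/1593
  seg 1: a=-5 b=113/59 c=199/177 d=-103/354
  seg 2: a=1 b=517/177 c=-110/177 d=-10/1593
  seg 3: a=4 b=-173/177 c=-40/59 d=40/531
S(3/4) = -19033/3776

Δ: Δ0=-1/3, Δ1=3, Δ2=1, Δ3=-7/3
row 1: diag=10, rhs=20; c'=1/5, d'=2
row 2: denom=10−2·1/5=48/5; d'=(-12−2·2)/(48/5)=-5/3
row 3: denom=12−3·5/16=177/16; d'=(-20−3·-5/3)/(177/16)=-80/59
back: M3=-80/59
back: M2=-5/3−5/16·-80/59=-220/177
back: M1=2−1/5·-220/177=398/177
M: M0=0, M1=398/177, M2=-220/177, M3=-80/59, M4=0
seg 0: a=-4, c=M0/2=0, d=(M1−M0)/(6·3)=199/1593, b=Δ0−h0·(2M0+M1)/6=-86/59
seg 1: a=-5, c=M1/2=199/177, d=(M2−M1)/(6·2)=-103/354, b=Δ1−h1·(2M1+M2)/6=113/59
seg 2: a=1, c=M2/2=-110/177, d=(M3−M2)/(6·3)=-10/1593, b=Δ2−h2·(2M2+M3)/6=517/177
seg 3: a=4, c=M3/2=-40/59, d=(M4−M3)/(6·3)=40/531, b=Δ3−h3·(2M3+M4)/6=-173/177
t_q=3/4 → seg 0, τ=3/4; S=-4+-86/59·τ+0·τ²+199/1593·τ³=-19033/3776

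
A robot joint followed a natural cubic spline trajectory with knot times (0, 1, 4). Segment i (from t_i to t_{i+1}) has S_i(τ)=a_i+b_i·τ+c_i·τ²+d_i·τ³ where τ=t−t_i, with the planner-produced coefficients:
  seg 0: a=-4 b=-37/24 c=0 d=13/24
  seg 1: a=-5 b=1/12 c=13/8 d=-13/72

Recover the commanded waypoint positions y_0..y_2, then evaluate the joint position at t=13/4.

y_0=-4 y_1=-5 y_2=5
S(13/4) = 695/512

y_0 = S_0(0) = a_0 = -4
y_1 = S_1(0) = a_1 = -5
y_2 = S_1(3) = 5
t_q=13/4 is in segment 1 (τ=9/4); S_1(τ)=695/512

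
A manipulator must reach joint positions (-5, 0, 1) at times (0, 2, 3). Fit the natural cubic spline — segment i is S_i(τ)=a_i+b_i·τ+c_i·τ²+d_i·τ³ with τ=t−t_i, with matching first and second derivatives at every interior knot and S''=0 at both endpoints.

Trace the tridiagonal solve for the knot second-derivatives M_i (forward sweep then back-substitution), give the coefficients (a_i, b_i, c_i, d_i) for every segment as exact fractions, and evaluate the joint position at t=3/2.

  seg 0: a=-5 b=3 c=0 d=-1/8
  seg 1: a=0 b=3/2 c=-3/4 d=1/4
S(3/2) = -59/64

Δ: Δ0=5/2, Δ1=1
row 1: diag=6, rhs=-9; c'=1/6, d'=-3/2
back: M1=-3/2
M: M0=0, M1=-3/2, M2=0
seg 0: a=-5, c=M0/2=0, d=(M1−M0)/(6·2)=-1/8, b=Δ0−h0·(2M0+M1)/6=3
seg 1: a=0, c=M1/2=-3/4, d=(M2−M1)/(6·1)=1/4, b=Δ1−h1·(2M1+M2)/6=3/2
t_q=3/2 → seg 0, τ=3/2; S=-5+3·τ+0·τ²+-1/8·τ³=-59/64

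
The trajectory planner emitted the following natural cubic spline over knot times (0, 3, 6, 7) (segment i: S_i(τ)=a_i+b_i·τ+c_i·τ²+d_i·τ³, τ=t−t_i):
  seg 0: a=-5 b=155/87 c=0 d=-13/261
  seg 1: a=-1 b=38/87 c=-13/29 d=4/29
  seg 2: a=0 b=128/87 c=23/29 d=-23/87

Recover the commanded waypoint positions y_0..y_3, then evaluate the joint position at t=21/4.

y_0=-5 y_1=-1 y_2=0 y_3=2
S(21/4) = -83/116

y_0 = S_0(0) = a_0 = -5
y_1 = S_1(0) = a_1 = -1
y_2 = S_2(0) = a_2 = 0
y_3 = S_2(1) = 2
t_q=21/4 is in segment 1 (τ=9/4); S_1(τ)=-83/116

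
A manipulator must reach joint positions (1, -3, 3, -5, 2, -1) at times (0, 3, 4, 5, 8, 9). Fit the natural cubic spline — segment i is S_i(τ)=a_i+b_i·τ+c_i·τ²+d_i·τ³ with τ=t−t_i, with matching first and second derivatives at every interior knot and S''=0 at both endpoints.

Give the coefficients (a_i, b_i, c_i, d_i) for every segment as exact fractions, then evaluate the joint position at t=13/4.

  seg 0: a=1 b=-9458/1641 c=0 d=7270/14769
  seg 1: a=-3 b=12352/1641 c=7270/1641 d=-9776/1641
  seg 2: a=3 b=-812/547 c=-22058/1641 d=11366/1641
  seg 3: a=-5 b=-12454/1641 c=12040/1641 d=-19837/14769
  seg 4: a=2 b=275/1641 c=-2599/547 d=2599/1641
S(13/4) = -4089/4376

Δ: Δ0=-4/3, Δ1=6, Δ2=-8, Δ3=7/3, Δ4=-3
row 1: diag=8, rhs=44; c'=1/8, d'=11/2
row 2: denom=4−1·1/8=31/8; d'=(-84−1·11/2)/(31/8)=-716/31
row 3: denom=8−1·8/31=240/31; d'=(62−1·-716/31)/(240/31)=1319/120
row 4: denom=8−3·31/80=547/80; d'=(-32−3·1319/120)/(547/80)=-5198/547
back: M4=-5198/547
back: M3=1319/120−31/80·-5198/547=24080/1641
back: M2=-716/31−8/31·24080/1641=-44116/1641
back: M1=11/2−1/8·-44116/1641=14540/1641
M: M0=0, M1=14540/1641, M2=-44116/1641, M3=24080/1641, M4=-5198/547, M5=0
seg 0: a=1, c=M0/2=0, d=(M1−M0)/(6·3)=7270/14769, b=Δ0−h0·(2M0+M1)/6=-9458/1641
seg 1: a=-3, c=M1/2=7270/1641, d=(M2−M1)/(6·1)=-9776/1641, b=Δ1−h1·(2M1+M2)/6=12352/1641
seg 2: a=3, c=M2/2=-22058/1641, d=(M3−M2)/(6·1)=11366/1641, b=Δ2−h2·(2M2+M3)/6=-812/547
seg 3: a=-5, c=M3/2=12040/1641, d=(M4−M3)/(6·3)=-19837/14769, b=Δ3−h3·(2M3+M4)/6=-12454/1641
seg 4: a=2, c=M4/2=-2599/547, d=(M5−M4)/(6·1)=2599/1641, b=Δ4−h4·(2M4+M5)/6=275/1641
t_q=13/4 → seg 1, τ=1/4; S=-3+12352/1641·τ+7270/1641·τ²+-9776/1641·τ³=-4089/4376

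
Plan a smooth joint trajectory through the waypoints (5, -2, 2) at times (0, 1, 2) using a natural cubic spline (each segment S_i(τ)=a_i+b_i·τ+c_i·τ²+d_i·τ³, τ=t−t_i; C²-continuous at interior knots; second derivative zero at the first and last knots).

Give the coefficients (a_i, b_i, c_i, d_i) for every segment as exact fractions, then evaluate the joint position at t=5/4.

  seg 0: a=5 b=-39/4 c=0 d=11/4
  seg 1: a=-2 b=-3/2 c=33/4 d=-11/4
S(5/4) = -487/256

Δ: Δ0=-7, Δ1=4
row 1: diag=4, rhs=66; c'=1/4, d'=33/2
back: M1=33/2
M: M0=0, M1=33/2, M2=0
seg 0: a=5, c=M0/2=0, d=(M1−M0)/(6·1)=11/4, b=Δ0−h0·(2M0+M1)/6=-39/4
seg 1: a=-2, c=M1/2=33/4, d=(M2−M1)/(6·1)=-11/4, b=Δ1−h1·(2M1+M2)/6=-3/2
t_q=5/4 → seg 1, τ=1/4; S=-2+-3/2·τ+33/4·τ²+-11/4·τ³=-487/256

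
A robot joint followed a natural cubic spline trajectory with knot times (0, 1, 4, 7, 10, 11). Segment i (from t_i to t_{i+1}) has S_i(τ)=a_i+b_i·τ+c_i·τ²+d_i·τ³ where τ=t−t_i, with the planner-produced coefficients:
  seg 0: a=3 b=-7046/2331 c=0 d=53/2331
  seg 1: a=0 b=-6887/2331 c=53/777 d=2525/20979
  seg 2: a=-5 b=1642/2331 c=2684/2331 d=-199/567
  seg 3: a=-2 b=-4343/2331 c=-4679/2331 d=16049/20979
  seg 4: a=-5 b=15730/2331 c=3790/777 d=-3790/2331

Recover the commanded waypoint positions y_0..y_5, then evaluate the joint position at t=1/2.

y_0 = S_0(0) = a_0 = 3
y_1 = S_1(0) = a_1 = 0
y_2 = S_2(0) = a_2 = -5
y_3 = S_3(0) = a_3 = -2
y_4 = S_4(0) = a_4 = -5
y_5 = S_4(1) = 5
t_q=1/2 is in segment 0 (τ=1/2); S_0(τ)=9271/6216

y_0=3 y_1=0 y_2=-5 y_3=-2 y_4=-5 y_5=5
S(1/2) = 9271/6216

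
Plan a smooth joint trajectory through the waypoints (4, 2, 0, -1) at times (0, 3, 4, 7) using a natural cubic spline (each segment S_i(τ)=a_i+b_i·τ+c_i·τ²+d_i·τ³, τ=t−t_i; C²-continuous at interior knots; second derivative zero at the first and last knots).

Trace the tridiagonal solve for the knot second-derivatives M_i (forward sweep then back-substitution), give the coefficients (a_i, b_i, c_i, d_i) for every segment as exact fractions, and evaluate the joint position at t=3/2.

  seg 0: a=4 b=-5/63 c=0 d=-37/567
  seg 1: a=2 b=-116/63 c=-37/63 d=3/7
  seg 2: a=0 b=-109/63 c=44/63 d=-44/567
S(3/2) = 205/56

Δ: Δ0=-2/3, Δ1=-2, Δ2=-1/3
row 1: diag=8, rhs=-8; c'=1/8, d'=-1
row 2: denom=8−1·1/8=63/8; d'=(10−1·-1)/(63/8)=88/63
back: M2=88/63
back: M1=-1−1/8·88/63=-74/63
M: M0=0, M1=-74/63, M2=88/63, M3=0
seg 0: a=4, c=M0/2=0, d=(M1−M0)/(6·3)=-37/567, b=Δ0−h0·(2M0+M1)/6=-5/63
seg 1: a=2, c=M1/2=-37/63, d=(M2−M1)/(6·1)=3/7, b=Δ1−h1·(2M1+M2)/6=-116/63
seg 2: a=0, c=M2/2=44/63, d=(M3−M2)/(6·3)=-44/567, b=Δ2−h2·(2M2+M3)/6=-109/63
t_q=3/2 → seg 0, τ=3/2; S=4+-5/63·τ+0·τ²+-37/567·τ³=205/56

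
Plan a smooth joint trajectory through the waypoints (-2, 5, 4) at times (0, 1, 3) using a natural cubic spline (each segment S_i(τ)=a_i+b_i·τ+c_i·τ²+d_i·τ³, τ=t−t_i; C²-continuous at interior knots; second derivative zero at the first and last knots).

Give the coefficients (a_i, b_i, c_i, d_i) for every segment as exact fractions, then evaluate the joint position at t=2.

Δ: Δ0=7, Δ1=-1/2
row 1: diag=6, rhs=-45; c'=1/3, d'=-15/2
back: M1=-15/2
M: M0=0, M1=-15/2, M2=0
seg 0: a=-2, c=M0/2=0, d=(M1−M0)/(6·1)=-5/4, b=Δ0−h0·(2M0+M1)/6=33/4
seg 1: a=5, c=M1/2=-15/4, d=(M2−M1)/(6·2)=5/8, b=Δ1−h1·(2M1+M2)/6=9/2
t_q=2 → seg 1, τ=1; S=5+9/2·τ+-15/4·τ²+5/8·τ³=51/8

  seg 0: a=-2 b=33/4 c=0 d=-5/4
  seg 1: a=5 b=9/2 c=-15/4 d=5/8
S(2) = 51/8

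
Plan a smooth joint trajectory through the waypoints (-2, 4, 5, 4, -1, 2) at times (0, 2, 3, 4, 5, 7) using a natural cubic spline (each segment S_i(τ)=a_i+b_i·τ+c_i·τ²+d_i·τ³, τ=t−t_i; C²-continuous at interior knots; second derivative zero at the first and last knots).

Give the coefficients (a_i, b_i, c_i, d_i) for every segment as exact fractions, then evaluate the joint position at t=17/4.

  seg 0: a=-2 b=1792/493 c=0 d=-313/1972
  seg 1: a=4 b=853/493 c=-939/986 d=219/986
  seg 2: a=5 b=485/986 c=-141/493 d=-41/34
  seg 3: a=4 b=-1823/493 c=-3849/986 d=2565/986
  seg 4: a=-1 b=-3649/986 c=1923/493 d=-641/986
S(17/4) = 181249/63104

Δ: Δ0=3, Δ1=1, Δ2=-1, Δ3=-5, Δ4=3/2
row 1: diag=6, rhs=-12; c'=1/6, d'=-2
row 2: denom=4−1·1/6=23/6; d'=(-12−1·-2)/(23/6)=-60/23
row 3: denom=4−1·6/23=86/23; d'=(-24−1·-60/23)/(86/23)=-246/43
row 4: denom=6−1·23/86=493/86; d'=(39−1·-246/43)/(493/86)=3846/493
back: M4=3846/493
back: M3=-246/43−23/86·3846/493=-3849/493
back: M2=-60/23−6/23·-3849/493=-282/493
back: M1=-2−1/6·-282/493=-939/493
M: M0=0, M1=-939/493, M2=-282/493, M3=-3849/493, M4=3846/493, M5=0
seg 0: a=-2, c=M0/2=0, d=(M1−M0)/(6·2)=-313/1972, b=Δ0−h0·(2M0+M1)/6=1792/493
seg 1: a=4, c=M1/2=-939/986, d=(M2−M1)/(6·1)=219/986, b=Δ1−h1·(2M1+M2)/6=853/493
seg 2: a=5, c=M2/2=-141/493, d=(M3−M2)/(6·1)=-41/34, b=Δ2−h2·(2M2+M3)/6=485/986
seg 3: a=4, c=M3/2=-3849/986, d=(M4−M3)/(6·1)=2565/986, b=Δ3−h3·(2M3+M4)/6=-1823/493
seg 4: a=-1, c=M4/2=1923/493, d=(M5−M4)/(6·2)=-641/986, b=Δ4−h4·(2M4+M5)/6=-3649/986
t_q=17/4 → seg 3, τ=1/4; S=4+-1823/493·τ+-3849/986·τ²+2565/986·τ³=181249/63104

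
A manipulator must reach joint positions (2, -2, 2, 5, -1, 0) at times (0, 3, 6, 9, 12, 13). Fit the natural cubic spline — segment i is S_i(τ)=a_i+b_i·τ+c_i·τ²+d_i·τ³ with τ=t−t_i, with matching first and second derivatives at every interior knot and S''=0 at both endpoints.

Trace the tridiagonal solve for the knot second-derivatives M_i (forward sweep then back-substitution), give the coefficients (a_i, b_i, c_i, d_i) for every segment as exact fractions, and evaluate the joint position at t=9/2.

  seg 0: a=2 b=-802/403 c=0 d=794/10881
  seg 1: a=-2 b=-8/403 c=794/1209 d=-746/10881
  seg 2: a=2 b=834/403 c=16/403 d=-479/3627
  seg 3: a=5 b=-39/31 c=-463/403 d=1090/3627
  seg 4: a=-1 b=-15/403 c=627/403 d=-209/403
S(9/2) = -1263/1612

Δ: Δ0=-4/3, Δ1=4/3, Δ2=1, Δ3=-2, Δ4=1
row 1: diag=12, rhs=16; c'=1/4, d'=4/3
row 2: denom=12−3·1/4=45/4; d'=(-2−3·4/3)/(45/4)=-8/15
row 3: denom=12−3·4/15=56/5; d'=(-18−3·-8/15)/(56/5)=-41/28
row 4: denom=8−3·15/56=403/56; d'=(18−3·-41/28)/(403/56)=1254/403
back: M4=1254/403
back: M3=-41/28−15/56·1254/403=-926/403
back: M2=-8/15−4/15·-926/403=32/403
back: M1=4/3−1/4·32/403=1588/1209
M: M0=0, M1=1588/1209, M2=32/403, M3=-926/403, M4=1254/403, M5=0
seg 0: a=2, c=M0/2=0, d=(M1−M0)/(6·3)=794/10881, b=Δ0−h0·(2M0+M1)/6=-802/403
seg 1: a=-2, c=M1/2=794/1209, d=(M2−M1)/(6·3)=-746/10881, b=Δ1−h1·(2M1+M2)/6=-8/403
seg 2: a=2, c=M2/2=16/403, d=(M3−M2)/(6·3)=-479/3627, b=Δ2−h2·(2M2+M3)/6=834/403
seg 3: a=5, c=M3/2=-463/403, d=(M4−M3)/(6·3)=1090/3627, b=Δ3−h3·(2M3+M4)/6=-39/31
seg 4: a=-1, c=M4/2=627/403, d=(M5−M4)/(6·1)=-209/403, b=Δ4−h4·(2M4+M5)/6=-15/403
t_q=9/2 → seg 1, τ=3/2; S=-2+-8/403·τ+794/1209·τ²+-746/10881·τ³=-1263/1612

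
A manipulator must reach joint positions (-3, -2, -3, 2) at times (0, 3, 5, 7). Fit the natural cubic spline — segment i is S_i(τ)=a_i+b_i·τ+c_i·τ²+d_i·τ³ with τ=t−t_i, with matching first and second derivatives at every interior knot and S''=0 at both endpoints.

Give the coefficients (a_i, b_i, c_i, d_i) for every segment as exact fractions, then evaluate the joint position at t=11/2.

  seg 0: a=-3 b=5/6 c=0 d=-1/18
  seg 1: a=-2 b=-2/3 c=-1/2 d=7/24
  seg 2: a=-3 b=5/6 c=5/4 d=-5/24
S(11/2) = -147/64

Δ: Δ0=1/3, Δ1=-1/2, Δ2=5/2
row 1: diag=10, rhs=-5; c'=1/5, d'=-1/2
row 2: denom=8−2·1/5=38/5; d'=(18−2·-1/2)/(38/5)=5/2
back: M2=5/2
back: M1=-1/2−1/5·5/2=-1
M: M0=0, M1=-1, M2=5/2, M3=0
seg 0: a=-3, c=M0/2=0, d=(M1−M0)/(6·3)=-1/18, b=Δ0−h0·(2M0+M1)/6=5/6
seg 1: a=-2, c=M1/2=-1/2, d=(M2−M1)/(6·2)=7/24, b=Δ1−h1·(2M1+M2)/6=-2/3
seg 2: a=-3, c=M2/2=5/4, d=(M3−M2)/(6·2)=-5/24, b=Δ2−h2·(2M2+M3)/6=5/6
t_q=11/2 → seg 2, τ=1/2; S=-3+5/6·τ+5/4·τ²+-5/24·τ³=-147/64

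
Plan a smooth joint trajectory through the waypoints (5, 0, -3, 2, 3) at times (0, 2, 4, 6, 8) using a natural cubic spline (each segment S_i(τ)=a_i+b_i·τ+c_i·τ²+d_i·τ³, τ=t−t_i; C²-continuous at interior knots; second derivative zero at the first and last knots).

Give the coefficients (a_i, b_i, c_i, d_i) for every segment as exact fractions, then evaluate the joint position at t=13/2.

  seg 0: a=5 b=-137/56 c=0 d=-3/224
  seg 1: a=0 b=-73/28 c=-9/112 d=71/224
  seg 2: a=-3 b=7/8 c=51/28 d=-113/224
  seg 3: a=2 b=59/28 c=-135/112 d=45/224
S(13/2) = 711/256

Δ: Δ0=-5/2, Δ1=-3/2, Δ2=5/2, Δ3=1/2
row 1: diag=8, rhs=6; c'=1/4, d'=3/4
row 2: denom=8−2·1/4=15/2; d'=(24−2·3/4)/(15/2)=3
row 3: denom=8−2·4/15=112/15; d'=(-12−2·3)/(112/15)=-135/56
back: M3=-135/56
back: M2=3−4/15·-135/56=51/14
back: M1=3/4−1/4·51/14=-9/56
M: M0=0, M1=-9/56, M2=51/14, M3=-135/56, M4=0
seg 0: a=5, c=M0/2=0, d=(M1−M0)/(6·2)=-3/224, b=Δ0−h0·(2M0+M1)/6=-137/56
seg 1: a=0, c=M1/2=-9/112, d=(M2−M1)/(6·2)=71/224, b=Δ1−h1·(2M1+M2)/6=-73/28
seg 2: a=-3, c=M2/2=51/28, d=(M3−M2)/(6·2)=-113/224, b=Δ2−h2·(2M2+M3)/6=7/8
seg 3: a=2, c=M3/2=-135/112, d=(M4−M3)/(6·2)=45/224, b=Δ3−h3·(2M3+M4)/6=59/28
t_q=13/2 → seg 3, τ=1/2; S=2+59/28·τ+-135/112·τ²+45/224·τ³=711/256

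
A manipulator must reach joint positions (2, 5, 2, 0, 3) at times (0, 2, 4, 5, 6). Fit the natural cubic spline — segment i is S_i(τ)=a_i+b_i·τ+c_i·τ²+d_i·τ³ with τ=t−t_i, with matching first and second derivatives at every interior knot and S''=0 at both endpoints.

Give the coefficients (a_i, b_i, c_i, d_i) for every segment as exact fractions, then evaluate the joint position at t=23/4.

Δ: Δ0=3/2, Δ1=-3/2, Δ2=-2, Δ3=3
row 1: diag=8, rhs=-18; c'=1/4, d'=-9/4
row 2: denom=6−2·1/4=11/2; d'=(-3−2·-9/4)/(11/2)=3/11
row 3: denom=4−1·2/11=42/11; d'=(30−1·3/11)/(42/11)=109/14
back: M3=109/14
back: M2=3/11−2/11·109/14=-8/7
back: M1=-9/4−1/4·-8/7=-55/28
M: M0=0, M1=-55/28, M2=-8/7, M3=109/14, M4=0
seg 0: a=2, c=M0/2=0, d=(M1−M0)/(6·2)=-55/336, b=Δ0−h0·(2M0+M1)/6=181/84
seg 1: a=5, c=M1/2=-55/56, d=(M2−M1)/(6·2)=23/336, b=Δ1−h1·(2M1+M2)/6=4/21
seg 2: a=2, c=M2/2=-4/7, d=(M3−M2)/(6·1)=125/84, b=Δ2−h2·(2M2+M3)/6=-35/12
seg 3: a=0, c=M3/2=109/28, d=(M4−M3)/(6·1)=-109/84, b=Δ3−h3·(2M3+M4)/6=17/42
t_q=23/4 → seg 3, τ=3/4; S=0+17/42·τ+109/28·τ²+-109/84·τ³=3487/1792

  seg 0: a=2 b=181/84 c=0 d=-55/336
  seg 1: a=5 b=4/21 c=-55/56 d=23/336
  seg 2: a=2 b=-35/12 c=-4/7 d=125/84
  seg 3: a=0 b=17/42 c=109/28 d=-109/84
S(23/4) = 3487/1792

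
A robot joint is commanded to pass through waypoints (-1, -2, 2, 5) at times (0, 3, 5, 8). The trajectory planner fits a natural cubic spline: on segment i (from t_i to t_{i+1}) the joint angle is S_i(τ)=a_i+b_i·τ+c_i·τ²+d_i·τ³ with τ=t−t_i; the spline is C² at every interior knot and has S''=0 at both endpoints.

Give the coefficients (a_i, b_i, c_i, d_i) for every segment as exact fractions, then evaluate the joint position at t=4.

  seg 0: a=-1 b=-9/8 c=0 d=19/216
  seg 1: a=-2 b=5/4 c=19/24 d=-5/24
  seg 2: a=2 b=23/12 c=-11/24 d=11/216
S(4) = -1/6

Δ: Δ0=-1/3, Δ1=2, Δ2=1
row 1: diag=10, rhs=14; c'=1/5, d'=7/5
row 2: denom=10−2·1/5=48/5; d'=(-6−2·7/5)/(48/5)=-11/12
back: M2=-11/12
back: M1=7/5−1/5·-11/12=19/12
M: M0=0, M1=19/12, M2=-11/12, M3=0
seg 0: a=-1, c=M0/2=0, d=(M1−M0)/(6·3)=19/216, b=Δ0−h0·(2M0+M1)/6=-9/8
seg 1: a=-2, c=M1/2=19/24, d=(M2−M1)/(6·2)=-5/24, b=Δ1−h1·(2M1+M2)/6=5/4
seg 2: a=2, c=M2/2=-11/24, d=(M3−M2)/(6·3)=11/216, b=Δ2−h2·(2M2+M3)/6=23/12
t_q=4 → seg 1, τ=1; S=-2+5/4·τ+19/24·τ²+-5/24·τ³=-1/6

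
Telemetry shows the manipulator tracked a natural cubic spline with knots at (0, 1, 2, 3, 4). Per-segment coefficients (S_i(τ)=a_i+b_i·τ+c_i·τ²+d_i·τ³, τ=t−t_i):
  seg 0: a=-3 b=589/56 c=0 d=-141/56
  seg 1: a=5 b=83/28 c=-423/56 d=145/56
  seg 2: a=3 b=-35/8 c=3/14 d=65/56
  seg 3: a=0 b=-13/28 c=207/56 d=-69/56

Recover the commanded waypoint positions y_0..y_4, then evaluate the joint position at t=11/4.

y_0=-3 y_1=5 y_2=3 y_3=0 y_4=2
S(11/4) = 1179/3584

y_0 = S_0(0) = a_0 = -3
y_1 = S_1(0) = a_1 = 5
y_2 = S_2(0) = a_2 = 3
y_3 = S_3(0) = a_3 = 0
y_4 = S_3(1) = 2
t_q=11/4 is in segment 2 (τ=3/4); S_2(τ)=1179/3584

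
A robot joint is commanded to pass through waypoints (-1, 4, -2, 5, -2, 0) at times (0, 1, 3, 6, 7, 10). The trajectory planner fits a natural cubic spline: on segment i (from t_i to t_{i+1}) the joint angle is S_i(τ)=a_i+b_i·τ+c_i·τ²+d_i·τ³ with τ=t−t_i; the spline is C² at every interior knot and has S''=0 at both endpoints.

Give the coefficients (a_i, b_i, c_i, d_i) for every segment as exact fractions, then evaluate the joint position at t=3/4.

Δ: Δ0=5, Δ1=-3, Δ2=7/3, Δ3=-7, Δ4=2/3
row 1: diag=6, rhs=-48; c'=1/3, d'=-8
row 2: denom=10−2·1/3=28/3; d'=(32−2·-8)/(28/3)=36/7
row 3: denom=8−3·9/28=197/28; d'=(-56−3·36/7)/(197/28)=-2000/197
row 4: denom=8−1·28/197=1548/197; d'=(46−1·-2000/197)/(1548/197)=5531/774
back: M4=5531/774
back: M3=-2000/197−28/197·5531/774=-4322/387
back: M2=36/7−9/28·-4322/387=751/86
back: M1=-8−1/3·751/86=-2815/258
M: M0=0, M1=-2815/258, M2=751/86, M3=-4322/387, M4=5531/774, M5=0
seg 0: a=-1, c=M0/2=0, d=(M1−M0)/(6·1)=-2815/1548, b=Δ0−h0·(2M0+M1)/6=10555/1548
seg 1: a=4, c=M1/2=-2815/516, d=(M2−M1)/(6·2)=1267/774, b=Δ1−h1·(2M1+M2)/6=1055/774
seg 2: a=-2, c=M2/2=751/172, d=(M3−M2)/(6·3)=-15403/13932, b=Δ2−h2·(2M2+M3)/6=-631/774
seg 3: a=5, c=M3/2=-2161/387, d=(M4−M3)/(6·1)=525/172, b=Δ3−h3·(2M3+M4)/6=-6917/1548
seg 4: a=-2, c=M4/2=5531/1548, d=(M5−M4)/(6·3)=-5531/13932, b=Δ4−h4·(2M4+M5)/6=-5015/774
t_q=3/4 → seg 0, τ=3/4; S=-1+10555/1548·τ+0·τ²+-2815/1548·τ³=110521/33024

  seg 0: a=-1 b=10555/1548 c=0 d=-2815/1548
  seg 1: a=4 b=1055/774 c=-2815/516 d=1267/774
  seg 2: a=-2 b=-631/774 c=751/172 d=-15403/13932
  seg 3: a=5 b=-6917/1548 c=-2161/387 d=525/172
  seg 4: a=-2 b=-5015/774 c=5531/1548 d=-5531/13932
S(3/4) = 110521/33024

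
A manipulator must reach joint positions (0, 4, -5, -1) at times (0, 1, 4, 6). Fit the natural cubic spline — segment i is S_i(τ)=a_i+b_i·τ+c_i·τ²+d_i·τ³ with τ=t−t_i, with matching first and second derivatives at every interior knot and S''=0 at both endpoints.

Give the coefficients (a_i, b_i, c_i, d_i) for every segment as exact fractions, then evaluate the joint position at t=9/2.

Δ: Δ0=4, Δ1=-3, Δ2=2
row 1: diag=8, rhs=-42; c'=3/8, d'=-21/4
row 2: denom=10−3·3/8=71/8; d'=(30−3·-21/4)/(71/8)=366/71
back: M2=366/71
back: M1=-21/4−3/8·366/71=-510/71
M: M0=0, M1=-510/71, M2=366/71, M3=0
seg 0: a=0, c=M0/2=0, d=(M1−M0)/(6·1)=-85/71, b=Δ0−h0·(2M0+M1)/6=369/71
seg 1: a=4, c=M1/2=-255/71, d=(M2−M1)/(6·3)=146/213, b=Δ1−h1·(2M1+M2)/6=114/71
seg 2: a=-5, c=M2/2=183/71, d=(M3−M2)/(6·2)=-61/142, b=Δ2−h2·(2M2+M3)/6=-102/71
t_q=9/2 → seg 2, τ=1/2; S=-5+-102/71·τ+183/71·τ²+-61/142·τ³=-5825/1136

  seg 0: a=0 b=369/71 c=0 d=-85/71
  seg 1: a=4 b=114/71 c=-255/71 d=146/213
  seg 2: a=-5 b=-102/71 c=183/71 d=-61/142
S(9/2) = -5825/1136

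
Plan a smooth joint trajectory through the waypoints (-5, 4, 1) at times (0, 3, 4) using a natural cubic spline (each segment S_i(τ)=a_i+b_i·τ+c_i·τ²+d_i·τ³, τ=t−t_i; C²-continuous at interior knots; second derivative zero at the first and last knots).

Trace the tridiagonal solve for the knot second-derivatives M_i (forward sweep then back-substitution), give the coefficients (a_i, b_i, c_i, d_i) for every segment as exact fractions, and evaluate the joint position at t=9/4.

  seg 0: a=-5 b=21/4 c=0 d=-1/4
  seg 1: a=4 b=-3/2 c=-9/4 d=3/4
S(9/4) = 1015/256

Δ: Δ0=3, Δ1=-3
row 1: diag=8, rhs=-36; c'=1/8, d'=-9/2
back: M1=-9/2
M: M0=0, M1=-9/2, M2=0
seg 0: a=-5, c=M0/2=0, d=(M1−M0)/(6·3)=-1/4, b=Δ0−h0·(2M0+M1)/6=21/4
seg 1: a=4, c=M1/2=-9/4, d=(M2−M1)/(6·1)=3/4, b=Δ1−h1·(2M1+M2)/6=-3/2
t_q=9/4 → seg 0, τ=9/4; S=-5+21/4·τ+0·τ²+-1/4·τ³=1015/256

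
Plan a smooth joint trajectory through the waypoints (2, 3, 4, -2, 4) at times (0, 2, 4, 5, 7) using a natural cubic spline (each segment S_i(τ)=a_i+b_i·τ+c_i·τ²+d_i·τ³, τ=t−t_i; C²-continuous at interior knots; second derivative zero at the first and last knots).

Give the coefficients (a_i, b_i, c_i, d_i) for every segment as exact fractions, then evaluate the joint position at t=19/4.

  seg 0: a=2 b=-1/4 c=0 d=3/16
  seg 1: a=3 b=2 c=9/8 d=-15/16
  seg 2: a=4 b=-19/4 c=-9/2 d=13/4
  seg 3: a=-2 b=-4 c=21/4 d=-7/8
S(19/4) = -185/256

Δ: Δ0=1/2, Δ1=1/2, Δ2=-6, Δ3=3
row 1: diag=8, rhs=0; c'=1/4, d'=0
row 2: denom=6−2·1/4=11/2; d'=(-39−2·0)/(11/2)=-78/11
row 3: denom=6−1·2/11=64/11; d'=(54−1·-78/11)/(64/11)=21/2
back: M3=21/2
back: M2=-78/11−2/11·21/2=-9
back: M1=0−1/4·-9=9/4
M: M0=0, M1=9/4, M2=-9, M3=21/2, M4=0
seg 0: a=2, c=M0/2=0, d=(M1−M0)/(6·2)=3/16, b=Δ0−h0·(2M0+M1)/6=-1/4
seg 1: a=3, c=M1/2=9/8, d=(M2−M1)/(6·2)=-15/16, b=Δ1−h1·(2M1+M2)/6=2
seg 2: a=4, c=M2/2=-9/2, d=(M3−M2)/(6·1)=13/4, b=Δ2−h2·(2M2+M3)/6=-19/4
seg 3: a=-2, c=M3/2=21/4, d=(M4−M3)/(6·2)=-7/8, b=Δ3−h3·(2M3+M4)/6=-4
t_q=19/4 → seg 2, τ=3/4; S=4+-19/4·τ+-9/2·τ²+13/4·τ³=-185/256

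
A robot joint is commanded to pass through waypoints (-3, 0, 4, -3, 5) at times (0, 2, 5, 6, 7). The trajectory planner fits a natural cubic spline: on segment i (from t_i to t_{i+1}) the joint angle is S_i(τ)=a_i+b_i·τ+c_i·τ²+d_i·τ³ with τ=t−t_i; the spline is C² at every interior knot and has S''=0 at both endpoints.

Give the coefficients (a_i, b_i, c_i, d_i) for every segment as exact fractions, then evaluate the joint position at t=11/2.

Δ: Δ0=3/2, Δ1=4/3, Δ2=-7, Δ3=8
row 1: diag=10, rhs=-1; c'=3/10, d'=-1/10
row 2: denom=8−3·3/10=71/10; d'=(-50−3·-1/10)/(71/10)=-7
row 3: denom=4−1·10/71=274/71; d'=(90−1·-7)/(274/71)=6887/274
back: M3=6887/274
back: M2=-7−10/71·6887/274=-1444/137
back: M1=-1/10−3/10·-1444/137=839/274
M: M0=0, M1=839/274, M2=-1444/137, M3=6887/274, M4=0
seg 0: a=-3, c=M0/2=0, d=(M1−M0)/(6·2)=839/3288, b=Δ0−h0·(2M0+M1)/6=197/411
seg 1: a=0, c=M1/2=839/548, d=(M2−M1)/(6·3)=-3727/4932, b=Δ1−h1·(2M1+M2)/6=2911/822
seg 2: a=4, c=M2/2=-722/137, d=(M3−M2)/(6·1)=9775/1644, b=Δ2−h2·(2M2+M3)/6=-12619/1644
seg 3: a=-3, c=M3/2=6887/548, d=(M4−M3)/(6·1)=-6887/1644, b=Δ3−h3·(2M3+M4)/6=-311/822
t_q=11/2 → seg 2, τ=1/2; S=4+-12619/1644·τ+-722/137·τ²+9775/1644·τ³=-1807/4384

  seg 0: a=-3 b=197/411 c=0 d=839/3288
  seg 1: a=0 b=2911/822 c=839/548 d=-3727/4932
  seg 2: a=4 b=-12619/1644 c=-722/137 d=9775/1644
  seg 3: a=-3 b=-311/822 c=6887/548 d=-6887/1644
S(11/2) = -1807/4384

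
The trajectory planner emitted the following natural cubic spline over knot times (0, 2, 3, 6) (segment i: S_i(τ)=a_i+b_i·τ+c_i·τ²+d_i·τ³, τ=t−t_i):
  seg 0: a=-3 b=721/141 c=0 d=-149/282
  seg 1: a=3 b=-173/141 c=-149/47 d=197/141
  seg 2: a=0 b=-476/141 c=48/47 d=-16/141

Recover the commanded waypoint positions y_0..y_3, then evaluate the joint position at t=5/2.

y_0=-3 y_1=3 y_2=0 y_3=-4
S(5/2) = 665/376

y_0 = S_0(0) = a_0 = -3
y_1 = S_1(0) = a_1 = 3
y_2 = S_2(0) = a_2 = 0
y_3 = S_2(3) = -4
t_q=5/2 is in segment 1 (τ=1/2); S_1(τ)=665/376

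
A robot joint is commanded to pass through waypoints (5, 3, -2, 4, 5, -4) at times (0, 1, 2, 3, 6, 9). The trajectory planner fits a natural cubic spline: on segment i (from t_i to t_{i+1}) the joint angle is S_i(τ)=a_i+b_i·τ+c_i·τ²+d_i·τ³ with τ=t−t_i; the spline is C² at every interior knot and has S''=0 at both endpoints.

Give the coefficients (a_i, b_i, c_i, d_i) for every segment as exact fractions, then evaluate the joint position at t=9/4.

Δ: Δ0=-2, Δ1=-5, Δ2=6, Δ3=1/3, Δ4=-3
row 1: diag=4, rhs=-18; c'=1/4, d'=-9/2
row 2: denom=4−1·1/4=15/4; d'=(66−1·-9/2)/(15/4)=94/5
row 3: denom=8−1·4/15=116/15; d'=(-34−1·94/5)/(116/15)=-198/29
row 4: denom=12−3·45/116=1257/116; d'=(-20−3·-198/29)/(1257/116)=56/1257
back: M4=56/1257
back: M3=-198/29−45/116·56/1257=-2868/419
back: M2=94/5−4/15·-2868/419=8642/419
back: M1=-9/2−1/4·8642/419=-4046/419
M: M0=0, M1=-4046/419, M2=8642/419, M3=-2868/419, M4=56/1257, M5=0
seg 0: a=5, c=M0/2=0, d=(M1−M0)/(6·1)=-2023/1257, b=Δ0−h0·(2M0+M1)/6=-491/1257
seg 1: a=3, c=M1/2=-2023/419, d=(M2−M1)/(6·1)=6344/1257, b=Δ1−h1·(2M1+M2)/6=-6560/1257
seg 2: a=-2, c=M2/2=4321/419, d=(M3−M2)/(6·1)=-5755/1257, b=Δ2−h2·(2M2+M3)/6=334/1257
seg 3: a=4, c=M3/2=-1434/419, d=(M4−M3)/(6·3)=4330/11313, b=Δ3−h3·(2M3+M4)/6=8995/1257
seg 4: a=5, c=M4/2=28/1257, d=(M5−M4)/(6·3)=-28/11313, b=Δ4−h4·(2M4+M5)/6=-3827/1257
t_q=9/4 → seg 2, τ=1/4; S=-2+334/1257·τ+4321/419·τ²+-5755/1257·τ³=-36485/26816

  seg 0: a=5 b=-491/1257 c=0 d=-2023/1257
  seg 1: a=3 b=-6560/1257 c=-2023/419 d=6344/1257
  seg 2: a=-2 b=334/1257 c=4321/419 d=-5755/1257
  seg 3: a=4 b=8995/1257 c=-1434/419 d=4330/11313
  seg 4: a=5 b=-3827/1257 c=28/1257 d=-28/11313
S(9/4) = -36485/26816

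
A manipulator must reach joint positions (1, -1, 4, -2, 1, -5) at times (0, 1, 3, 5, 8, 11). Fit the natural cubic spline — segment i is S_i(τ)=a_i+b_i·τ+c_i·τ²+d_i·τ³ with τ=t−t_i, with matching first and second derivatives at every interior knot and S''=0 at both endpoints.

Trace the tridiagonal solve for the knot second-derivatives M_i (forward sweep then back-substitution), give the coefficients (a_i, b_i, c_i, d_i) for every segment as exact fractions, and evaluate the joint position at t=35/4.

Δ: Δ0=-2, Δ1=5/2, Δ2=-3, Δ3=1, Δ4=-2
row 1: diag=6, rhs=27; c'=1/3, d'=9/2
row 2: denom=8−2·1/3=22/3; d'=(-33−2·9/2)/(22/3)=-63/11
row 3: denom=10−2·3/11=104/11; d'=(24−2·-63/11)/(104/11)=15/4
row 4: denom=12−3·33/104=1149/104; d'=(-18−3·15/4)/(1149/104)=-1014/383
back: M4=-1014/383
back: M3=15/4−33/104·-1014/383=1758/383
back: M2=-63/11−3/11·1758/383=-2673/383
back: M1=9/2−1/3·-2673/383=5229/766
M: M0=0, M1=5229/766, M2=-2673/383, M3=1758/383, M4=-1014/383, M5=0
seg 0: a=1, c=M0/2=0, d=(M1−M0)/(6·1)=1743/1532, b=Δ0−h0·(2M0+M1)/6=-4807/1532
seg 1: a=-1, c=M1/2=5229/1532, d=(M2−M1)/(6·2)=-3525/3064, b=Δ1−h1·(2M1+M2)/6=211/766
seg 2: a=4, c=M2/2=-2673/766, d=(M3−M2)/(6·2)=1477/1532, b=Δ2−h2·(2M2+M3)/6=47/383
seg 3: a=-2, c=M3/2=879/383, d=(M4−M3)/(6·3)=-154/383, b=Δ3−h3·(2M3+M4)/6=-868/383
seg 4: a=1, c=M4/2=-507/383, d=(M5−M4)/(6·3)=169/1149, b=Δ4−h4·(2M4+M5)/6=248/383
t_q=35/4 → seg 4, τ=3/4; S=1+248/383·τ+-507/383·τ²+169/1149·τ³=19685/24512

  seg 0: a=1 b=-4807/1532 c=0 d=1743/1532
  seg 1: a=-1 b=211/766 c=5229/1532 d=-3525/3064
  seg 2: a=4 b=47/383 c=-2673/766 d=1477/1532
  seg 3: a=-2 b=-868/383 c=879/383 d=-154/383
  seg 4: a=1 b=248/383 c=-507/383 d=169/1149
S(35/4) = 19685/24512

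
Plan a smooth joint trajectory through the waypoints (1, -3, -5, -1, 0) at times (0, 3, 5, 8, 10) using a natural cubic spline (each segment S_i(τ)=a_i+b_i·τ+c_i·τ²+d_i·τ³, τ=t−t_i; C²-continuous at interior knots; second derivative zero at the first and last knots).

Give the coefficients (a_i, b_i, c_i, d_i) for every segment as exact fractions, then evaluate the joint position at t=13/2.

Δ: Δ0=-4/3, Δ1=-1, Δ2=4/3, Δ3=1/2
row 1: diag=10, rhs=2; c'=1/5, d'=1/5
row 2: denom=10−2·1/5=48/5; d'=(14−2·1/5)/(48/5)=17/12
row 3: denom=10−3·5/16=145/16; d'=(-5−3·17/12)/(145/16)=-148/145
back: M3=-148/145
back: M2=17/12−5/16·-148/145=151/87
back: M1=1/5−1/5·151/87=-64/435
M: M0=0, M1=-64/435, M2=151/87, M3=-148/145, M4=0
seg 0: a=1, c=M0/2=0, d=(M1−M0)/(6·3)=-32/3915, b=Δ0−h0·(2M0+M1)/6=-548/435
seg 1: a=-3, c=M1/2=-32/435, d=(M2−M1)/(6·2)=91/580, b=Δ1−h1·(2M1+M2)/6=-644/435
seg 2: a=-5, c=M2/2=151/174, d=(M3−M2)/(6·3)=-1199/7830, b=Δ2−h2·(2M2+M3)/6=47/435
seg 3: a=-1, c=M3/2=-74/145, d=(M4−M3)/(6·2)=37/435, b=Δ3−h3·(2M3+M4)/6=1027/870
t_q=13/2 → seg 2, τ=3/2; S=-5+47/435·τ+151/174·τ²+-1199/7830·τ³=-7893/2320

  seg 0: a=1 b=-548/435 c=0 d=-32/3915
  seg 1: a=-3 b=-644/435 c=-32/435 d=91/580
  seg 2: a=-5 b=47/435 c=151/174 d=-1199/7830
  seg 3: a=-1 b=1027/870 c=-74/145 d=37/435
S(13/2) = -7893/2320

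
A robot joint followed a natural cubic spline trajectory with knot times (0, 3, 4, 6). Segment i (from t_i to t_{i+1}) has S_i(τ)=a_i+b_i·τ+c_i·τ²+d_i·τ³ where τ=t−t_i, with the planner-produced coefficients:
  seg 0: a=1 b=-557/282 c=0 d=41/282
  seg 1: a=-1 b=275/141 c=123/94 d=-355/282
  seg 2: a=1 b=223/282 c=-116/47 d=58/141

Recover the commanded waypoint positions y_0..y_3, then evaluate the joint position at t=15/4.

y_0 = S_0(0) = a_0 = 1
y_1 = S_1(0) = a_1 = -1
y_2 = S_2(0) = a_2 = 1
y_3 = S_2(2) = -4
t_q=15/4 is in segment 1 (τ=3/4); S_1(τ)=4017/6016

y_0=1 y_1=-1 y_2=1 y_3=-4
S(15/4) = 4017/6016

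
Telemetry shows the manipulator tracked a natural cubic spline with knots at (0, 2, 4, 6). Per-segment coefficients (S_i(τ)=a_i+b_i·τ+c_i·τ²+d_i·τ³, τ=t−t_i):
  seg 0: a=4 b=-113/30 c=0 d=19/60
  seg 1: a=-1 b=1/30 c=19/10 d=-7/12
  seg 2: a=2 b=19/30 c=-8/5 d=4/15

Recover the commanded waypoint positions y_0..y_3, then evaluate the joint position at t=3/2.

y_0=4 y_1=-1 y_2=2 y_3=-1
S(3/2) = -93/160

y_0 = S_0(0) = a_0 = 4
y_1 = S_1(0) = a_1 = -1
y_2 = S_2(0) = a_2 = 2
y_3 = S_2(2) = -1
t_q=3/2 is in segment 0 (τ=3/2); S_0(τ)=-93/160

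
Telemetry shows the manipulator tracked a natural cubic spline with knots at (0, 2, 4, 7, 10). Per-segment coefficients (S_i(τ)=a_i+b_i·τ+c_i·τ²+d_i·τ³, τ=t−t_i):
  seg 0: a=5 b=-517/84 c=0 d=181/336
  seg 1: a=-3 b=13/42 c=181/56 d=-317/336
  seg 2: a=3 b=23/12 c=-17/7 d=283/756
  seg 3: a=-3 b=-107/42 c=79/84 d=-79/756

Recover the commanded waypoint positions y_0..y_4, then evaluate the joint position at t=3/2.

y_0=5 y_1=-3 y_2=3 y_3=-3 y_4=-5
S(3/2) = -309/128

y_0 = S_0(0) = a_0 = 5
y_1 = S_1(0) = a_1 = -3
y_2 = S_2(0) = a_2 = 3
y_3 = S_3(0) = a_3 = -3
y_4 = S_3(3) = -5
t_q=3/2 is in segment 0 (τ=3/2); S_0(τ)=-309/128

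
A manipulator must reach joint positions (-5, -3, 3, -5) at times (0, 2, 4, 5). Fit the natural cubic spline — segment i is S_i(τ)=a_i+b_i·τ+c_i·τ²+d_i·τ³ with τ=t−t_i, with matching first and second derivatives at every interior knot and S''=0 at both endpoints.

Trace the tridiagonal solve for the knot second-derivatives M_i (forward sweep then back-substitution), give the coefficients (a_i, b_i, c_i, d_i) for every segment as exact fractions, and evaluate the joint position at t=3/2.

Δ: Δ0=1, Δ1=3, Δ2=-8
row 1: diag=8, rhs=12; c'=1/4, d'=3/2
row 2: denom=6−2·1/4=11/2; d'=(-66−2·3/2)/(11/2)=-138/11
back: M2=-138/11
back: M1=3/2−1/4·-138/11=51/11
M: M0=0, M1=51/11, M2=-138/11, M3=0
seg 0: a=-5, c=M0/2=0, d=(M1−M0)/(6·2)=17/44, b=Δ0−h0·(2M0+M1)/6=-6/11
seg 1: a=-3, c=M1/2=51/22, d=(M2−M1)/(6·2)=-63/44, b=Δ1−h1·(2M1+M2)/6=45/11
seg 2: a=3, c=M2/2=-69/11, d=(M3−M2)/(6·1)=23/11, b=Δ2−h2·(2M2+M3)/6=-42/11
t_q=3/2 → seg 0, τ=3/2; S=-5+-6/11·τ+0·τ²+17/44·τ³=-1589/352

  seg 0: a=-5 b=-6/11 c=0 d=17/44
  seg 1: a=-3 b=45/11 c=51/22 d=-63/44
  seg 2: a=3 b=-42/11 c=-69/11 d=23/11
S(3/2) = -1589/352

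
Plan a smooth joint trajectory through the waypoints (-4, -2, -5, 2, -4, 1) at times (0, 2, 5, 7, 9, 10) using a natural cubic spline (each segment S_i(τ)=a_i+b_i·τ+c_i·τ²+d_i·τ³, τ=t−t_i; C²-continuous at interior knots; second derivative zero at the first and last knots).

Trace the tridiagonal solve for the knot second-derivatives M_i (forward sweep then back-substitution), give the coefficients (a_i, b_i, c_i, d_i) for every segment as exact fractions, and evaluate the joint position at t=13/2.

Δ: Δ0=1, Δ1=-1, Δ2=7/2, Δ3=-3, Δ4=5
row 1: diag=10, rhs=-12; c'=3/10, d'=-6/5
row 2: denom=10−3·3/10=91/10; d'=(27−3·-6/5)/(91/10)=306/91
row 3: denom=8−2·20/91=688/91; d'=(-39−2·306/91)/(688/91)=-4161/688
row 4: denom=6−2·91/344=941/172; d'=(48−2·-4161/688)/(941/172)=20673/1882
back: M4=20673/1882
back: M3=-4161/688−91/344·20673/1882=-16851/1882
back: M2=306/91−20/91·-16851/1882=5016/941
back: M1=-6/5−3/10·5016/941=-2634/941
M: M0=0, M1=-2634/941, M2=5016/941, M3=-16851/1882, M4=20673/1882, M5=0
seg 0: a=-4, c=M0/2=0, d=(M1−M0)/(6·2)=-439/1882, b=Δ0−h0·(2M0+M1)/6=1819/941
seg 1: a=-2, c=M1/2=-1317/941, d=(M2−M1)/(6·3)=425/941, b=Δ1−h1·(2M1+M2)/6=-815/941
seg 2: a=-5, c=M2/2=2508/941, d=(M3−M2)/(6·2)=-8961/7528, b=Δ2−h2·(2M2+M3)/6=2758/941
seg 3: a=2, c=M3/2=-16851/3764, d=(M4−M3)/(6·2)=3127/1882, b=Δ3−h3·(2M3+M4)/6=-1303/1882
seg 4: a=-4, c=M4/2=20673/3764, d=(M5−M4)/(6·1)=-6891/3764, b=Δ4−h4·(2M4+M5)/6=2519/1882
t_q=13/2 → seg 2, τ=3/2; S=-5+2758/941·τ+2508/941·τ²+-8961/7528·τ³=82853/60224

  seg 0: a=-4 b=1819/941 c=0 d=-439/1882
  seg 1: a=-2 b=-815/941 c=-1317/941 d=425/941
  seg 2: a=-5 b=2758/941 c=2508/941 d=-8961/7528
  seg 3: a=2 b=-1303/1882 c=-16851/3764 d=3127/1882
  seg 4: a=-4 b=2519/1882 c=20673/3764 d=-6891/3764
S(13/2) = 82853/60224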